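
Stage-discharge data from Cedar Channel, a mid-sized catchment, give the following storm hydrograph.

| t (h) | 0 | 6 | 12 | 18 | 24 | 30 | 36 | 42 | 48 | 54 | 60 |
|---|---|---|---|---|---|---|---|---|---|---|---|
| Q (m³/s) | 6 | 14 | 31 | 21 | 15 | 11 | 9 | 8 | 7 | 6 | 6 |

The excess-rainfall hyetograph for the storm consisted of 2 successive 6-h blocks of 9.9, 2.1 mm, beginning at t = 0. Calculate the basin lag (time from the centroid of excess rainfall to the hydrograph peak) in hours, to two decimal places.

Centroid of excess rainfall: t_c = Σ P_i·t̄_i / ΣP_i = 4.0500 h (block centres at 3, 9 h).
Hydrograph peak occurs at t = 12 h, so basin lag t_L = 12 − 4.0500 = 7.95 h.

t_L ≈ 7.95 h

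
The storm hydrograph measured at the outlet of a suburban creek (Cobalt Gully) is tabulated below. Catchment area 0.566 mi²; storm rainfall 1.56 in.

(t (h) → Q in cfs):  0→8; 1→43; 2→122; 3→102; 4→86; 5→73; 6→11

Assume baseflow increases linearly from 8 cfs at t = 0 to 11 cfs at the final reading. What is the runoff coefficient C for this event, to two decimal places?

C ≈ 0.66

ΣQ_DR = 378.5 cfs; V = ΣQ_DR·Δt = 1.363 × 10^6 ft³.
Runoff depth d = V / A = 1.036 in.
C = d / P = 1.036 / 1.56 = 0.66.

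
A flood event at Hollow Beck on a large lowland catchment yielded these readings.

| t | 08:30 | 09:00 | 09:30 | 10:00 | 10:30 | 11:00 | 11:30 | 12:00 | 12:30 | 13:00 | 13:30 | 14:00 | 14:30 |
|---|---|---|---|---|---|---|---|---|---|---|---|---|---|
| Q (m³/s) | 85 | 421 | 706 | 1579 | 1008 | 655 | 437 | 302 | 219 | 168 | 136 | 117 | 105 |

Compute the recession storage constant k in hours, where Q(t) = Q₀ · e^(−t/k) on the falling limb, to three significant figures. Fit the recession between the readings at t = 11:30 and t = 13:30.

On the falling limb, Q drops from 437 to 136 m³/s between t = 11:30 and t = 13:30 (Δt = 2 h).
k = −Δt / ln(Q₂/Q₁) = −2 / ln(136/437) = 1.71 h.

k ≈ 1.71 h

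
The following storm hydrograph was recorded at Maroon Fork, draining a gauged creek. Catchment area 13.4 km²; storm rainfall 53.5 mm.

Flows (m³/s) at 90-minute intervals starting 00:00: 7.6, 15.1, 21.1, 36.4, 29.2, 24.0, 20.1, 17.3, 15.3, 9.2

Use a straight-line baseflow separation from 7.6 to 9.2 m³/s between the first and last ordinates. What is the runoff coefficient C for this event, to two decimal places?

ΣQ_DR = 111.3 m³/s; V = ΣQ_DR·Δt = 6.010 × 10^5 m³.
Runoff depth d = V / A = 44.85 mm.
C = d / P = 44.85 / 53.5 = 0.84.

C ≈ 0.84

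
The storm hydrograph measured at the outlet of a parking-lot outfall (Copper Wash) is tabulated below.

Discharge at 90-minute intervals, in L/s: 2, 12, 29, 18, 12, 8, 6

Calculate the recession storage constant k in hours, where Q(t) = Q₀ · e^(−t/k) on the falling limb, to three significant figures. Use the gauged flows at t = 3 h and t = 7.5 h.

On the falling limb, Q drops from 29 to 8 L/s between t = 3 h and t = 7.5 h (Δt = 4.5 h).
k = −Δt / ln(Q₂/Q₁) = −4.5 / ln(8/29) = 3.49 h.

k ≈ 3.49 h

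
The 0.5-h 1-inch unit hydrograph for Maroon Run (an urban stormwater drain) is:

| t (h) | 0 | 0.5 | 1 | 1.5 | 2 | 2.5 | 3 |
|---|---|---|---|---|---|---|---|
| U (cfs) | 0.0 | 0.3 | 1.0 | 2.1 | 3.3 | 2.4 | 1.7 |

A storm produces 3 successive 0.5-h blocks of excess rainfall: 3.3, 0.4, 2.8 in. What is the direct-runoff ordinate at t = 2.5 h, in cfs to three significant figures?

Q ≈ 15.1 cfs

By discrete convolution, Q_j = Σ (P_i / 1 in) · U_{j−i}.
At t = 2.5 h (j=5): Q = (3.3/1)·2.4 + (0.4/1)·3.3 + (2.8/1)·2.1 = 15.1 cfs.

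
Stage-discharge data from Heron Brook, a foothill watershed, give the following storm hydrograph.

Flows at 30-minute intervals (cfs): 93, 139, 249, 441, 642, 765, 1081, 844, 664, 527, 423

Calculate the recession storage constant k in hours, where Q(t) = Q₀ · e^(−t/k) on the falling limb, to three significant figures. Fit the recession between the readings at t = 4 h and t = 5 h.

On the falling limb, Q drops from 664 to 423 cfs between t = 4 h and t = 5 h (Δt = 1 h).
k = −Δt / ln(Q₂/Q₁) = −1 / ln(423/664) = 2.22 h.

k ≈ 2.22 h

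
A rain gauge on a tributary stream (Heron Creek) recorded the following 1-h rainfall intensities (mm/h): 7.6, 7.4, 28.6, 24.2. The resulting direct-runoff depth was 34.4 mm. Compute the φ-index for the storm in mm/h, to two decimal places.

Only the 2 blocks with intensity above φ contribute runoff: 28.6, 24.2 mm/h.
Σ(I−φ)·Δt = d  ⇒  (28.6+24.2 − 2φ)·1 = 34.4
φ = (52.80 − 34.4/1) / 2 = 9.20 mm/h.

φ ≈ 9.20 mm/h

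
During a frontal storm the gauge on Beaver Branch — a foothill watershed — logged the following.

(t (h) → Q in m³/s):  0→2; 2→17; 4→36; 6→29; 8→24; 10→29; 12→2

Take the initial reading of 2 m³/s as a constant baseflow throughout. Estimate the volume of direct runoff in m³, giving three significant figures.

Direct-runoff ordinates (Q − Q_b): 0.0, 15.0, 34.0, 27.0, 22.0, 27.0, 0.0 m³/s.
ΣQ_DR = 125.0 m³/s.
With Δt = 2 h = 7200 s, V = ΣQ_DR · Δt = 125.0 × 7200 = 9.00 × 10^5 m³.

V ≈ 9.00 × 10^5 m³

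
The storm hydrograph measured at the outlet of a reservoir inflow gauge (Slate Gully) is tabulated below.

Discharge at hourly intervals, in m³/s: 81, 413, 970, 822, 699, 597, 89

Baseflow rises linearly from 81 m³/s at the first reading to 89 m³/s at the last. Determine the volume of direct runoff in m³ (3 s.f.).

V ≈ 1.11 × 10^7 m³

Direct-runoff ordinates (Q − Q_b): 0.00, 330.67, 886.33, 737.00, 612.67, 509.33, 0.00 m³/s.
ΣQ_DR = 3076 m³/s.
With Δt = 1 h = 3600 s, V = ΣQ_DR · Δt = 3076 × 3600 = 1.11 × 10^7 m³.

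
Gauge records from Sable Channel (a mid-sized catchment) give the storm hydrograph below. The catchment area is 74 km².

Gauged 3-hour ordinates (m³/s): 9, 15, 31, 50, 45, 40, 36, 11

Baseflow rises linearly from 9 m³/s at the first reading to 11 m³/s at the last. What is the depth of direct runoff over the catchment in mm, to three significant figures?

Direct runoff: 0.00, 5.71, 21.43, 40.14, 34.86, 29.57, 25.29, 0.00 m³/s; ΣQ_DR = 157.0 m³/s.
V = ΣQ_DR · Δt = 157.0 × 10800 s = 1.696 × 10^6 m³.
Over A = 74 km², depth = V / A = 22.9 mm.

d ≈ 22.9 mm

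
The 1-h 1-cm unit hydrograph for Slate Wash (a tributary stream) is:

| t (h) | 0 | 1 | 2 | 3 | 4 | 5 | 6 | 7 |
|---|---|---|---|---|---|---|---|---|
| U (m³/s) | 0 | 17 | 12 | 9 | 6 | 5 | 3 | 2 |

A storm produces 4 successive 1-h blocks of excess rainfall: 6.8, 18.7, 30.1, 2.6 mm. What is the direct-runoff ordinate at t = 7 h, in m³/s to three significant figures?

By discrete convolution, Q_j = Σ (P_i / 10 mm) · U_{j−i}.
At t = 7 h (j=7): Q = (6.8/10)·2 + (18.7/10)·3 + (30.1/10)·5 + (2.6/10)·6 = 23.6 m³/s.

Q ≈ 23.6 m³/s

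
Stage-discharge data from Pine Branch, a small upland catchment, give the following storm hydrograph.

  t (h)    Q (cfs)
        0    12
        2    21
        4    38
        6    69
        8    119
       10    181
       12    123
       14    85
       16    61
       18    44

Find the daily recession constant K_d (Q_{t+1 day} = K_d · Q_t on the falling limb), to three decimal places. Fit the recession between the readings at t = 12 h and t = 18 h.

Between t = 12 h and t = 18 h the flow falls from 123 to 44 cfs over 3×2 h = 6 h.
Per-interval ratio K = (44/123)^(1/3) = 0.7099; K_d = K^(24/2) = 0.016.

K_d ≈ 0.016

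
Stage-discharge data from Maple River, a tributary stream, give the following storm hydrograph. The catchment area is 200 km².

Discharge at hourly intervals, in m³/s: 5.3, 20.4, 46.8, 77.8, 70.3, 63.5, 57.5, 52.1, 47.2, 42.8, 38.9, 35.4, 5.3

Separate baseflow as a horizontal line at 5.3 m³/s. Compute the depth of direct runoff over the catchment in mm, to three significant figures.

d ≈ 8.90 mm

Direct runoff: 0.0, 15.1, 41.5, 72.5, 65.0, 58.2, 52.2, 46.8, 41.9, 37.5, 33.6, 30.1, 0.0 m³/s; ΣQ_DR = 494.4 m³/s.
V = ΣQ_DR · Δt = 494.4 × 3600 s = 1.780 × 10^6 m³.
Over A = 200 km², depth = V / A = 8.90 mm.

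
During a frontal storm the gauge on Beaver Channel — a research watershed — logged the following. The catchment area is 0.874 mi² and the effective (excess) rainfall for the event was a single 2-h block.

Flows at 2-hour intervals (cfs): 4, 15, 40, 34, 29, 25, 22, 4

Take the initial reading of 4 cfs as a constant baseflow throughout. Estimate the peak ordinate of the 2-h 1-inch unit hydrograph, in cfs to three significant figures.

Direct runoff: 0.0, 11.0, 36.0, 30.0, 25.0, 21.0, 18.0, 0.0 cfs; ΣQ_DR = 141.0 cfs, peak = 36.0 cfs.
Runoff depth d = ΣQ_DR·Δt / A = 141.0 × 7200 / (0.874 mi²) = 0.5000 in.
The 1-inch UH is the DRH scaled by (1 in)/d, so U_p = 36.0 × 1/0.5000 = 72.0 cfs.

U_p ≈ 72.0 cfs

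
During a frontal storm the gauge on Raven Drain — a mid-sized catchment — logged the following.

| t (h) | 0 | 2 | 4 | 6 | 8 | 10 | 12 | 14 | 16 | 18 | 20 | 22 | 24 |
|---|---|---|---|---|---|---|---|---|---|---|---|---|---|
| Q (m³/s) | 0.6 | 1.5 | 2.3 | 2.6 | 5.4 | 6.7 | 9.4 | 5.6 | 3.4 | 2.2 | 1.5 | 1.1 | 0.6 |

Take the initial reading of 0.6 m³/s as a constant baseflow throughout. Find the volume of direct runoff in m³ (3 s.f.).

Direct-runoff ordinates (Q − Q_b): 0.0, 0.9, 1.7, 2.0, 4.8, 6.1, 8.8, 5.0, 2.8, 1.6, 0.9, 0.5, 0.0 m³/s.
ΣQ_DR = 35.10 m³/s.
With Δt = 2 h = 7200 s, V = ΣQ_DR · Δt = 35.10 × 7200 = 2.53 × 10^5 m³.

V ≈ 2.53 × 10^5 m³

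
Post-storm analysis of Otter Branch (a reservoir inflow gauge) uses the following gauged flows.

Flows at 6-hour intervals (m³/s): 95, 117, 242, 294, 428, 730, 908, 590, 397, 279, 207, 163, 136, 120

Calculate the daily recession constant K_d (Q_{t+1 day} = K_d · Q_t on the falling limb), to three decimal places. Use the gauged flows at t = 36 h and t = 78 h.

Between t = 36 h and t = 78 h the flow falls from 908 to 120 m³/s over 7×6 h = 42 h.
Per-interval ratio K = (120/908)^(1/7) = 0.7489; K_d = K^(24/6) = 0.315.

K_d ≈ 0.315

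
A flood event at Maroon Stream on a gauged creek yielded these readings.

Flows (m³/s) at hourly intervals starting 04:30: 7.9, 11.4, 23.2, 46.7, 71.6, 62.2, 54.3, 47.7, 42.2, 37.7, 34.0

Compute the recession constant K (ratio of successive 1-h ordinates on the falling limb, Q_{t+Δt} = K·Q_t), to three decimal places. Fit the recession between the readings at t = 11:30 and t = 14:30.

Using the recession-limb readings at t = 11:30 and t = 14:30: Q falls from 47.7 to 34.0 m³/s over 3 intervals.
K = (Q₂/Q₁)^(1/3) = (34.0/47.7)^(1/3) = 0.893.

K ≈ 0.893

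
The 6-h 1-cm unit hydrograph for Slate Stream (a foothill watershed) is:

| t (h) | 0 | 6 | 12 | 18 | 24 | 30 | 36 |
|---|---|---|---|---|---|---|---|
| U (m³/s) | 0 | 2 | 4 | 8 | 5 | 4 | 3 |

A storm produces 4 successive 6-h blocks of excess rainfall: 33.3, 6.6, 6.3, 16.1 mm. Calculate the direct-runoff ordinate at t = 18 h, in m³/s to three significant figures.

By discrete convolution, Q_j = Σ (P_i / 10 mm) · U_{j−i}.
At t = 18 h (j=3): Q = (33.3/10)·8 + (6.6/10)·4 + (6.3/10)·2 + (16.1/10)·0 = 30.5 m³/s.

Q ≈ 30.5 m³/s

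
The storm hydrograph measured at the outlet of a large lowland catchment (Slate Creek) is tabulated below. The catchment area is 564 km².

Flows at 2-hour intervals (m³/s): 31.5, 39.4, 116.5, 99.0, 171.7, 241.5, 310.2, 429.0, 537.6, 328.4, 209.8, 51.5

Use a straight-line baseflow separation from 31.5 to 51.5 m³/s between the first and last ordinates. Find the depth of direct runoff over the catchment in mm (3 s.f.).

Direct runoff: 0.00, 6.08, 81.36, 62.05, 132.93, 200.91, 267.79, 384.77, 491.55, 280.54, 160.12, 0.00 m³/s; ΣQ_DR = 2068 m³/s.
V = ΣQ_DR · Δt = 2068 × 7200 s = 1.489 × 10^7 m³.
Over A = 564 km², depth = V / A = 26.4 mm.

d ≈ 26.4 mm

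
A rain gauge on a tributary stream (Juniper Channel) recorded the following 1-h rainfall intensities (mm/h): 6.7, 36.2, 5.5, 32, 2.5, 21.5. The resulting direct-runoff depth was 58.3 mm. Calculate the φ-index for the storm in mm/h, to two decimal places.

φ ≈ 10.47 mm/h

Only the 3 blocks with intensity above φ contribute runoff: 36.2, 32, 21.5 mm/h.
Σ(I−φ)·Δt = d  ⇒  (36.2+32+21.5 − 3φ)·1 = 58.3
φ = (89.70 − 58.3/1) / 3 = 10.47 mm/h.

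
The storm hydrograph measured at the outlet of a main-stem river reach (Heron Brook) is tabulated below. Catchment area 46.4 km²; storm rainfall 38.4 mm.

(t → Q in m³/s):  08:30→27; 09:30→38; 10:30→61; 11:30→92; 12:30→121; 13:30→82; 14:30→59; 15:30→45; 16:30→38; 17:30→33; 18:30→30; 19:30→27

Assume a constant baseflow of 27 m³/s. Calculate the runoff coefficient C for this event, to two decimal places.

C ≈ 0.66

ΣQ_DR = 329.0 m³/s; V = ΣQ_DR·Δt = 1.184 × 10^6 m³.
Runoff depth d = V / A = 25.53 mm.
C = d / P = 25.53 / 38.4 = 0.66.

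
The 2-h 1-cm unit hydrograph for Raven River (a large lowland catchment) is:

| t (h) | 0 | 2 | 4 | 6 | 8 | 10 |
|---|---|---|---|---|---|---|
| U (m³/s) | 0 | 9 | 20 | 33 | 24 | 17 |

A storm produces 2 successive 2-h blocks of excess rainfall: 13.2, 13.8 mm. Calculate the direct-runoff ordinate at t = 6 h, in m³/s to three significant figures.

Q ≈ 71.2 m³/s

By discrete convolution, Q_j = Σ (P_i / 10 mm) · U_{j−i}.
At t = 6 h (j=3): Q = (13.2/10)·33 + (13.8/10)·20 = 71.2 m³/s.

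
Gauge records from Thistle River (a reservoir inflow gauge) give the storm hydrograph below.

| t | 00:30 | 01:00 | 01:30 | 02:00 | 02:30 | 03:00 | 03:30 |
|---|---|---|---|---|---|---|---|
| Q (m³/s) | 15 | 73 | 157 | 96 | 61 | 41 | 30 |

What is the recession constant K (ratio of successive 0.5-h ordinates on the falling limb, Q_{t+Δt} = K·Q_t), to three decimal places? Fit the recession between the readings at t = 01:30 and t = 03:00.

K ≈ 0.639

Using the recession-limb readings at t = 01:30 and t = 03:00: Q falls from 157 to 41 m³/s over 3 intervals.
K = (Q₂/Q₁)^(1/3) = (41/157)^(1/3) = 0.639.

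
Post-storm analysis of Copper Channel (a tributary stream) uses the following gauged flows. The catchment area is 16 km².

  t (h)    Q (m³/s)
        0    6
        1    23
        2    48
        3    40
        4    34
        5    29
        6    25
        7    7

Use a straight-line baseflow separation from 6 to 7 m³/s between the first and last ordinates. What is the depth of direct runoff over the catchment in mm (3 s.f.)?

d ≈ 36.0 mm

Direct runoff: 0.00, 16.86, 41.71, 33.57, 27.43, 22.29, 18.14, 0.00 m³/s; ΣQ_DR = 160.0 m³/s.
V = ΣQ_DR · Δt = 160.0 × 3600 s = 5.760 × 10^5 m³.
Over A = 16 km², depth = V / A = 36.0 mm.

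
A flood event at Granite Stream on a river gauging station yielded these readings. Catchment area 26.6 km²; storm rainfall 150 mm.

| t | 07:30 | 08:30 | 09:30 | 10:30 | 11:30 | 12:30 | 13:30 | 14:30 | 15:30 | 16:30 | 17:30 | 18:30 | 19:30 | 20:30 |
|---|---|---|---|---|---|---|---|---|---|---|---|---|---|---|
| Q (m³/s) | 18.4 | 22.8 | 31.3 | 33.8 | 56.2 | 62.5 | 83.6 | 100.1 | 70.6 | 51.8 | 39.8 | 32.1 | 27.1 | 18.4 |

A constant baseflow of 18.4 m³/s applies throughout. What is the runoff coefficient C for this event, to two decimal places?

C ≈ 0.35

ΣQ_DR = 390.9 m³/s; V = ΣQ_DR·Δt = 1.407 × 10^6 m³.
Runoff depth d = V / A = 52.90 mm.
C = d / P = 52.90 / 150 = 0.35.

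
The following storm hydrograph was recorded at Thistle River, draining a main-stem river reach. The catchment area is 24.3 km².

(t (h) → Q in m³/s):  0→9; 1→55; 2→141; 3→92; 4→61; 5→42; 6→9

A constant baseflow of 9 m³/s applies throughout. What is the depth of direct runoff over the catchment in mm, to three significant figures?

d ≈ 51.3 mm

Direct runoff: 0.0, 46.0, 132.0, 83.0, 52.0, 33.0, 0.0 m³/s; ΣQ_DR = 346.0 m³/s.
V = ΣQ_DR · Δt = 346.0 × 3600 s = 1.246 × 10^6 m³.
Over A = 24.3 km², depth = V / A = 51.3 mm.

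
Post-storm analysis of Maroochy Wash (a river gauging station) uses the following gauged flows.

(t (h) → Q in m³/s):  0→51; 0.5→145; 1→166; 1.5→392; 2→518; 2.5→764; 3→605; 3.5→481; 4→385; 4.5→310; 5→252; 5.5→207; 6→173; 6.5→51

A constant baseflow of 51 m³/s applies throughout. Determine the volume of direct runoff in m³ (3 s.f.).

Direct-runoff ordinates (Q − Q_b): 0.0, 94.0, 115.0, 341.0, 467.0, 713.0, 554.0, 430.0, 334.0, 259.0, 201.0, 156.0, 122.0, 0.0 m³/s.
ΣQ_DR = 3786 m³/s.
With Δt = 0.5 h = 1800 s, V = ΣQ_DR · Δt = 3786 × 1800 = 6.81 × 10^6 m³.

V ≈ 6.81 × 10^6 m³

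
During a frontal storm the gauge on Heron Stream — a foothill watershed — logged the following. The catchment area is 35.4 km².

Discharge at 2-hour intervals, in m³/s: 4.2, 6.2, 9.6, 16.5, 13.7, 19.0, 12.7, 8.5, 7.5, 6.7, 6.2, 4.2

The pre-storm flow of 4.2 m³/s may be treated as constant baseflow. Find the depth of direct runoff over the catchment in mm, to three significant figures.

Direct runoff: 0.0, 2.0, 5.4, 12.3, 9.5, 14.8, 8.5, 4.3, 3.3, 2.5, 2.0, 0.0 m³/s; ΣQ_DR = 64.60 m³/s.
V = ΣQ_DR · Δt = 64.60 × 7200 s = 4.651 × 10^5 m³.
Over A = 35.4 km², depth = V / A = 13.1 mm.

d ≈ 13.1 mm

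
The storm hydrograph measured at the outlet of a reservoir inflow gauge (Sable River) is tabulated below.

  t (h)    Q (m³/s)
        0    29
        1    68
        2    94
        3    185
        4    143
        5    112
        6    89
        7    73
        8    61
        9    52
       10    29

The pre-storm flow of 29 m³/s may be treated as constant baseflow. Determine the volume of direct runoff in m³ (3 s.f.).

V ≈ 2.22 × 10^6 m³

Direct-runoff ordinates (Q − Q_b): 0.0, 39.0, 65.0, 156.0, 114.0, 83.0, 60.0, 44.0, 32.0, 23.0, 0.0 m³/s.
ΣQ_DR = 616.0 m³/s.
With Δt = 1 h = 3600 s, V = ΣQ_DR · Δt = 616.0 × 3600 = 2.22 × 10^6 m³.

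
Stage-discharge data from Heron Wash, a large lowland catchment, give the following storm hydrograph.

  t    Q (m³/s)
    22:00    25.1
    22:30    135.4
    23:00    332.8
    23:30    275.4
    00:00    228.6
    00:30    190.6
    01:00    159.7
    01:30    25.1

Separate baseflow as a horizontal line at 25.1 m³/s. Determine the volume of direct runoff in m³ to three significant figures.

Direct-runoff ordinates (Q − Q_b): 0.0, 110.3, 307.7, 250.3, 203.5, 165.5, 134.6, 0.0 m³/s.
ΣQ_DR = 1172 m³/s.
With Δt = 0.5 h = 1800 s, V = ΣQ_DR · Δt = 1172 × 1800 = 2.11 × 10^6 m³.

V ≈ 2.11 × 10^6 m³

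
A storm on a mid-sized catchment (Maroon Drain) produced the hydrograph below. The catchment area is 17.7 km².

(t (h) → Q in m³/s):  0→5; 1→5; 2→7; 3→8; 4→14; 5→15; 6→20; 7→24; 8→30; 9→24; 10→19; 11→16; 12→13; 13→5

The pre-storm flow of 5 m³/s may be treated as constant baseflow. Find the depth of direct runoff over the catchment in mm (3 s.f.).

Direct runoff: 0.0, 0.0, 2.0, 3.0, 9.0, 10.0, 15.0, 19.0, 25.0, 19.0, 14.0, 11.0, 8.0, 0.0 m³/s; ΣQ_DR = 135.0 m³/s.
V = ΣQ_DR · Δt = 135.0 × 3600 s = 4.860 × 10^5 m³.
Over A = 17.7 km², depth = V / A = 27.5 mm.

d ≈ 27.5 mm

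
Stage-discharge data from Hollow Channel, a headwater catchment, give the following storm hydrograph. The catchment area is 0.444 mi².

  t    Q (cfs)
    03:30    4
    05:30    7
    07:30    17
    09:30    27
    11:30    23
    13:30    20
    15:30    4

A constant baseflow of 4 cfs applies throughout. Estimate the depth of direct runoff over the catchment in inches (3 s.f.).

d ≈ 0.517 in

Direct runoff: 0.0, 3.0, 13.0, 23.0, 19.0, 16.0, 0.0 cfs; ΣQ_DR = 74.00 cfs.
V = ΣQ_DR · Δt = 74.00 × 7200 s = 5.328 × 10^5 ft³.
Over A = 0.444 mi², depth = V / A = 0.517 in.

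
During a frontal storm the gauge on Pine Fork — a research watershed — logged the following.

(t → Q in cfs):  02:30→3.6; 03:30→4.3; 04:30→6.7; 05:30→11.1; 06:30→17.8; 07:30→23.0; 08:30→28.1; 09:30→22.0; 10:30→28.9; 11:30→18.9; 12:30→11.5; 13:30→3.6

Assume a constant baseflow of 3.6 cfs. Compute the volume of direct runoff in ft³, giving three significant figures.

Direct-runoff ordinates (Q − Q_b): 0.0, 0.7, 3.1, 7.5, 14.2, 19.4, 24.5, 18.4, 25.3, 15.3, 7.9, 0.0 cfs.
ΣQ_DR = 136.3 cfs.
With Δt = 1 h = 3600 s, V = ΣQ_DR · Δt = 136.3 × 3600 = 4.91 × 10^5 ft³.

V ≈ 4.91 × 10^5 ft³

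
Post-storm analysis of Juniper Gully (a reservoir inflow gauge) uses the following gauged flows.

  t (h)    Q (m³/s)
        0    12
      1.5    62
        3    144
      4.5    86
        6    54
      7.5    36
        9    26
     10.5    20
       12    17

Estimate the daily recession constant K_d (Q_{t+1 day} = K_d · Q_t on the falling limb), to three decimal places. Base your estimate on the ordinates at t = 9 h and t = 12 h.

Between t = 9 h and t = 12 h the flow falls from 26 to 17 m³/s over 2×1.5 h = 3 h.
Per-interval ratio K = (17/26)^(1/2) = 0.8086; K_d = K^(24/1.5) = 0.033.

K_d ≈ 0.033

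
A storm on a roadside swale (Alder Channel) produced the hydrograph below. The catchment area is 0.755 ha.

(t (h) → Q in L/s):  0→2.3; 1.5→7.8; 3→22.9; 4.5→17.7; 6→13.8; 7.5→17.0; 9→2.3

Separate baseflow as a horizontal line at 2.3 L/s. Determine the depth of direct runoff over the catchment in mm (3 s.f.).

Direct runoff: 0.0, 5.5, 20.6, 15.4, 11.5, 14.7, 0.0 L/s; ΣQ_DR = 67.70 L/s.
V = ΣQ_DR · Δt = 67.70 × 5400 s = 3.656 × 10^5 L.
Over A = 0.755 ha, depth = V / A = 48.4 mm.

d ≈ 48.4 mm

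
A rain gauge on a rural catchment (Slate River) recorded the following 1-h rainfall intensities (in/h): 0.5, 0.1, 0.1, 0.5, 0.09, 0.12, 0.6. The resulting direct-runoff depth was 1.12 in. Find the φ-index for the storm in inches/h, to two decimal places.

Only the 3 blocks with intensity above φ contribute runoff: 0.5, 0.5, 0.6 in/h.
Σ(I−φ)·Δt = d  ⇒  (0.5+0.5+0.6 − 3φ)·1 = 1.12
φ = (1.600 − 1.12/1) / 3 = 0.16 in/h.

φ ≈ 0.16 in/h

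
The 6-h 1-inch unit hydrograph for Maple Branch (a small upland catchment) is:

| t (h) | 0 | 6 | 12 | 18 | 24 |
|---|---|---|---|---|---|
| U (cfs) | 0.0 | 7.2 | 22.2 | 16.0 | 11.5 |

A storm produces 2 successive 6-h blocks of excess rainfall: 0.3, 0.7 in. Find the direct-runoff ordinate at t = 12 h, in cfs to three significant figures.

By discrete convolution, Q_j = Σ (P_i / 1 in) · U_{j−i}.
At t = 12 h (j=2): Q = (0.3/1)·22.2 + (0.7/1)·7.2 = 11.7 cfs.

Q ≈ 11.7 cfs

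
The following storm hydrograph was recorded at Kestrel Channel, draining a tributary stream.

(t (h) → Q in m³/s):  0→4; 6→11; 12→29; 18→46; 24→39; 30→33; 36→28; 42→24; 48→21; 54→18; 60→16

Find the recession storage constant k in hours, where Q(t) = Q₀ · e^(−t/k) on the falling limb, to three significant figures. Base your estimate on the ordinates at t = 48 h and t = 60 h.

On the falling limb, Q drops from 21 to 16 m³/s between t = 48 h and t = 60 h (Δt = 12 h).
k = −Δt / ln(Q₂/Q₁) = −12 / ln(16/21) = 44.1 h.

k ≈ 44.1 h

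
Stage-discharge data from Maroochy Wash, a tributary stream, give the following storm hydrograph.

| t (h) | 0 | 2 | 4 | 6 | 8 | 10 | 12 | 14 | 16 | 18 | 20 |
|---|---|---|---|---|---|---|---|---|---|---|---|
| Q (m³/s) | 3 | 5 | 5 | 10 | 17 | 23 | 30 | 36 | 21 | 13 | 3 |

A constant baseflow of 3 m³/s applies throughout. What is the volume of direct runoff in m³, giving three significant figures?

Direct-runoff ordinates (Q − Q_b): 0.0, 2.0, 2.0, 7.0, 14.0, 20.0, 27.0, 33.0, 18.0, 10.0, 0.0 m³/s.
ΣQ_DR = 133.0 m³/s.
With Δt = 2 h = 7200 s, V = ΣQ_DR · Δt = 133.0 × 7200 = 9.58 × 10^5 m³.

V ≈ 9.58 × 10^5 m³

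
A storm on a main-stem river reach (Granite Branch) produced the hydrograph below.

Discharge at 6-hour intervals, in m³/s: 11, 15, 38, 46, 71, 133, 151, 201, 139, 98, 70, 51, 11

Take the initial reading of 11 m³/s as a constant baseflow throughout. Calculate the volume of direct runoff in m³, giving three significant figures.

Direct-runoff ordinates (Q − Q_b): 0.0, 4.0, 27.0, 35.0, 60.0, 122.0, 140.0, 190.0, 128.0, 87.0, 59.0, 40.0, 0.0 m³/s.
ΣQ_DR = 892.0 m³/s.
With Δt = 6 h = 21600 s, V = ΣQ_DR · Δt = 892.0 × 21600 = 1.93 × 10^7 m³.

V ≈ 1.93 × 10^7 m³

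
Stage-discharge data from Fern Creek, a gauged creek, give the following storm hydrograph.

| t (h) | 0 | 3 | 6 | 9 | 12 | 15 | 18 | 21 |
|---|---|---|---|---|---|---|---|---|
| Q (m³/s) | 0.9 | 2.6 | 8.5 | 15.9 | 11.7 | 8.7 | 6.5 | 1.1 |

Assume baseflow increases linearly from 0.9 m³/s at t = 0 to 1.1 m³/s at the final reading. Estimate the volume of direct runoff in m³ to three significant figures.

V ≈ 5.17 × 10^5 m³

Direct-runoff ordinates (Q − Q_b): 0.00, 1.67, 7.54, 14.91, 10.69, 7.66, 5.43, 0.00 m³/s.
ΣQ_DR = 47.90 m³/s.
With Δt = 3 h = 10800 s, V = ΣQ_DR · Δt = 47.90 × 10800 = 5.17 × 10^5 m³.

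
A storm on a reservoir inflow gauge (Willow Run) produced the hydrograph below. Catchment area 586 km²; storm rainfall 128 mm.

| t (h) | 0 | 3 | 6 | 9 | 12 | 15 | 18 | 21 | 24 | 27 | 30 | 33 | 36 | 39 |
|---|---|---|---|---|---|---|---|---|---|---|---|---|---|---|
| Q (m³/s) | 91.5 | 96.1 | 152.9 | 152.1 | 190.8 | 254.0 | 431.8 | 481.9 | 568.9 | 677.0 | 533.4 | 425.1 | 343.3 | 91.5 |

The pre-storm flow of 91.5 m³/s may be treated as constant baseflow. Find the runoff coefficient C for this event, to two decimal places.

ΣQ_DR = 3209 m³/s; V = ΣQ_DR·Δt = 3.466 × 10^7 m³.
Runoff depth d = V / A = 59.15 mm.
C = d / P = 59.15 / 128 = 0.46.

C ≈ 0.46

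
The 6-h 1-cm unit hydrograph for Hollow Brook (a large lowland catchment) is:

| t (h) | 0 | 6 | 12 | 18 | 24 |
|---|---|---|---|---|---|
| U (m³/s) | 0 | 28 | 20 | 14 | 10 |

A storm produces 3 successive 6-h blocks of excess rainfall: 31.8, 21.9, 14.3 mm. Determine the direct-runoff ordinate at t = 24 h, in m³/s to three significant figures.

By discrete convolution, Q_j = Σ (P_i / 10 mm) · U_{j−i}.
At t = 24 h (j=4): Q = (31.8/10)·10 + (21.9/10)·14 + (14.3/10)·20 = 91.1 m³/s.

Q ≈ 91.1 m³/s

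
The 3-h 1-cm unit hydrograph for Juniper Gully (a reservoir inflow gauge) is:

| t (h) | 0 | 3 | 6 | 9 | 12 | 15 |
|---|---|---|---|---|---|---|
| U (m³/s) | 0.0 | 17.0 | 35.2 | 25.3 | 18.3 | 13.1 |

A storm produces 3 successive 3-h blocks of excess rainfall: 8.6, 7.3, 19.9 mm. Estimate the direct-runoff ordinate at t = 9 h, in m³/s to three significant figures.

By discrete convolution, Q_j = Σ (P_i / 10 mm) · U_{j−i}.
At t = 9 h (j=3): Q = (8.6/10)·25.3 + (7.3/10)·35.2 + (19.9/10)·17.0 = 81.3 m³/s.

Q ≈ 81.3 m³/s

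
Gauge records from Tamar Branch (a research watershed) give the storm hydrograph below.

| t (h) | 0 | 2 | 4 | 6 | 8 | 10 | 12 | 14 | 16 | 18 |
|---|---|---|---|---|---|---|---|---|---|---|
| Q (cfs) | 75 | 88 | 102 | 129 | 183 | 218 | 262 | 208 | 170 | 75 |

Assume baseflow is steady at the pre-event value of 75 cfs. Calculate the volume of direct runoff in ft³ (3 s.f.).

Direct-runoff ordinates (Q − Q_b): 0.0, 13.0, 27.0, 54.0, 108.0, 143.0, 187.0, 133.0, 95.0, 0.0 cfs.
ΣQ_DR = 760.0 cfs.
With Δt = 2 h = 7200 s, V = ΣQ_DR · Δt = 760.0 × 7200 = 5.47 × 10^6 ft³.

V ≈ 5.47 × 10^6 ft³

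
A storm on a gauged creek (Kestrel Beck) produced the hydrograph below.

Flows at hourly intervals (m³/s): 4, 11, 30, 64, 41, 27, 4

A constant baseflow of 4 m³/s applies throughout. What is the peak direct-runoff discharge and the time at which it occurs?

Subtracting baseflow gives direct-runoff ordinates: 0.0, 7.0, 26.0, 60.0, 37.0, 23.0, 0.0 m³/s.
The maximum is 60.0 m³/s, occurring at the reading for t = 3 h.

Q_p = 60.0 m³/s at t = 3 h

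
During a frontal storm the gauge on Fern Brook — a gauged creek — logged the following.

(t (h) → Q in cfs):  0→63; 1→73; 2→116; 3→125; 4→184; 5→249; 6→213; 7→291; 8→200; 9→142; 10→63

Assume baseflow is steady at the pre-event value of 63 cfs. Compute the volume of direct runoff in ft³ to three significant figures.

Direct-runoff ordinates (Q − Q_b): 0.0, 10.0, 53.0, 62.0, 121.0, 186.0, 150.0, 228.0, 137.0, 79.0, 0.0 cfs.
ΣQ_DR = 1026 cfs.
With Δt = 1 h = 3600 s, V = ΣQ_DR · Δt = 1026 × 3600 = 3.69 × 10^6 ft³.

V ≈ 3.69 × 10^6 ft³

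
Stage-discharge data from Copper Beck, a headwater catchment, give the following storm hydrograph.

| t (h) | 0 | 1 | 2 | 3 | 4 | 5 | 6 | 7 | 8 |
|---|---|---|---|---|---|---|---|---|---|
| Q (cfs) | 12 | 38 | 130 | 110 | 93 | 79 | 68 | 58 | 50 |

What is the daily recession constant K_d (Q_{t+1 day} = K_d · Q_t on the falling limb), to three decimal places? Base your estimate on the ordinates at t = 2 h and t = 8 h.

K_d ≈ 0.022

Between t = 2 h and t = 8 h the flow falls from 130 to 50 cfs over 6×1 h = 6 h.
Per-interval ratio K = (50/130)^(1/6) = 0.8528; K_d = K^(24/1) = 0.022.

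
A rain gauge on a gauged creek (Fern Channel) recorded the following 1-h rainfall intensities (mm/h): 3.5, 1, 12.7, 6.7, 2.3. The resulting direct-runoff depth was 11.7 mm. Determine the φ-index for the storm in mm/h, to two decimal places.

Only the 2 blocks with intensity above φ contribute runoff: 12.7, 6.7 mm/h.
Σ(I−φ)·Δt = d  ⇒  (12.7+6.7 − 2φ)·1 = 11.7
φ = (19.40 − 11.7/1) / 2 = 3.85 mm/h.

φ ≈ 3.85 mm/h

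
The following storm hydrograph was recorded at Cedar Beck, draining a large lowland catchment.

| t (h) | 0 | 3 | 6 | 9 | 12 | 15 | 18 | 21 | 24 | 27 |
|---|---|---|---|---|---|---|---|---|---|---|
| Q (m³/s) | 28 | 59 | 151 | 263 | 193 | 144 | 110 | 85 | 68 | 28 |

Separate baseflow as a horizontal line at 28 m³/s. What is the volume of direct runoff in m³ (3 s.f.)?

V ≈ 9.17 × 10^6 m³

Direct-runoff ordinates (Q − Q_b): 0.0, 31.0, 123.0, 235.0, 165.0, 116.0, 82.0, 57.0, 40.0, 0.0 m³/s.
ΣQ_DR = 849.0 m³/s.
With Δt = 3 h = 10800 s, V = ΣQ_DR · Δt = 849.0 × 10800 = 9.17 × 10^6 m³.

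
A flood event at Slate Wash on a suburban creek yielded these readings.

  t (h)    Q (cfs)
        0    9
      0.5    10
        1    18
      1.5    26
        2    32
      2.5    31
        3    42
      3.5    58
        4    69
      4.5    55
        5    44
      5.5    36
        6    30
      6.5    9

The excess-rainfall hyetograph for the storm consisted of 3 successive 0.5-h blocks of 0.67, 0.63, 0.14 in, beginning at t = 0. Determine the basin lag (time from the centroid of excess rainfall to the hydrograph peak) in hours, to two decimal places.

t_L ≈ 3.43 h

Centroid of excess rainfall: t_c = Σ P_i·t̄_i / ΣP_i = 0.5660 h (block centres at 0.25, 0.75, 1.25 h).
Hydrograph peak occurs at t = 4 h, so basin lag t_L = 4 − 0.5660 = 3.43 h.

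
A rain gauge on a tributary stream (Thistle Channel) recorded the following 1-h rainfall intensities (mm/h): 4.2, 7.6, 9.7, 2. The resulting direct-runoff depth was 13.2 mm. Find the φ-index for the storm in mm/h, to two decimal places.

φ ≈ 2.77 mm/h

Only the 3 blocks with intensity above φ contribute runoff: 4.2, 7.6, 9.7 mm/h.
Σ(I−φ)·Δt = d  ⇒  (4.2+7.6+9.7 − 3φ)·1 = 13.2
φ = (21.50 − 13.2/1) / 3 = 2.77 mm/h.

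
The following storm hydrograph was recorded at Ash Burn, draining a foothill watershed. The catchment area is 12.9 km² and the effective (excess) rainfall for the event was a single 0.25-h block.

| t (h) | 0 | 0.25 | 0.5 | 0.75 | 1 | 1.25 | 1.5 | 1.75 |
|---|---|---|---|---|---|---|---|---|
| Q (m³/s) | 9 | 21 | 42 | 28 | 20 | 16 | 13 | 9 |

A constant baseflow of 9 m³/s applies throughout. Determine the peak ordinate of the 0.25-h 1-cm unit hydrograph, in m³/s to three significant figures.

U_p ≈ 55.0 m³/s

Direct runoff: 0.0, 12.0, 33.0, 19.0, 11.0, 7.0, 4.0, 0.0 m³/s; ΣQ_DR = 86.00 m³/s, peak = 33.0 m³/s.
Runoff depth d = ΣQ_DR·Δt / A = 86.00 × 900 / (12.9 km²) = 6.000 mm.
The 1-cm UH is the DRH scaled by (10 mm)/d, so U_p = 33.0 × 10/6.000 = 55.0 m³/s.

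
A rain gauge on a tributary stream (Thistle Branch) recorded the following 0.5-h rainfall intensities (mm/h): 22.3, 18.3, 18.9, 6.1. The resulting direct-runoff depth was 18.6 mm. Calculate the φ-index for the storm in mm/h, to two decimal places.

φ ≈ 7.43 mm/h

Only the 3 blocks with intensity above φ contribute runoff: 22.3, 18.3, 18.9 mm/h.
Σ(I−φ)·Δt = d  ⇒  (22.3+18.3+18.9 − 3φ)·0.5 = 18.6
φ = (59.50 − 18.6/0.5) / 3 = 7.43 mm/h.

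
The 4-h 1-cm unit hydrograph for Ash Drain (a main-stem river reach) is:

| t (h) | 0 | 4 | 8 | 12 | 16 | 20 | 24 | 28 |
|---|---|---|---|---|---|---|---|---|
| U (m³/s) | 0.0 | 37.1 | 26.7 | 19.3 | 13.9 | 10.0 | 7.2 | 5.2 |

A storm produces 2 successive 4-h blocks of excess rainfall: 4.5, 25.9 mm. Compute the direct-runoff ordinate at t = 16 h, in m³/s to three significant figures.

By discrete convolution, Q_j = Σ (P_i / 10 mm) · U_{j−i}.
At t = 16 h (j=4): Q = (4.5/10)·13.9 + (25.9/10)·19.3 = 56.2 m³/s.

Q ≈ 56.2 m³/s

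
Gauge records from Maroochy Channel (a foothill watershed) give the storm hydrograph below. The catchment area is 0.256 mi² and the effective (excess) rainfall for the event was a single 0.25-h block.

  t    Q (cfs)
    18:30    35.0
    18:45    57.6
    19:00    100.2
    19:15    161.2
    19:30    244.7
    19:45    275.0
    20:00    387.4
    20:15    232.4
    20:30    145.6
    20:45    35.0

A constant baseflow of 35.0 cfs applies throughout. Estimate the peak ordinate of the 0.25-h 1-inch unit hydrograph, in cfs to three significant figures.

U_p ≈ 176 cfs

Direct runoff: 0.0, 22.6, 65.2, 126.2, 209.7, 240.0, 352.4, 197.4, 110.6, 0.0 cfs; ΣQ_DR = 1324 cfs, peak = 352.4 cfs.
Runoff depth d = ΣQ_DR·Δt / A = 1324 × 900 / (0.256 mi²) = 2.004 in.
The 1-inch UH is the DRH scaled by (1 in)/d, so U_p = 352.4 × 1/2.004 = 176 cfs.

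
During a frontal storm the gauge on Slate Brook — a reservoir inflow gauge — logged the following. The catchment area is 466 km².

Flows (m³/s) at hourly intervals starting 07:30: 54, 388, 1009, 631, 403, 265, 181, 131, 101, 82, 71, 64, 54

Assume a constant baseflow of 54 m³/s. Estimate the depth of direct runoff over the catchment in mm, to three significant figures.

d ≈ 21.1 mm

Direct runoff: 0.0, 334.0, 955.0, 577.0, 349.0, 211.0, 127.0, 77.0, 47.0, 28.0, 17.0, 10.0, 0.0 m³/s; ΣQ_DR = 2732 m³/s.
V = ΣQ_DR · Δt = 2732 × 3600 s = 9.835 × 10^6 m³.
Over A = 466 km², depth = V / A = 21.1 mm.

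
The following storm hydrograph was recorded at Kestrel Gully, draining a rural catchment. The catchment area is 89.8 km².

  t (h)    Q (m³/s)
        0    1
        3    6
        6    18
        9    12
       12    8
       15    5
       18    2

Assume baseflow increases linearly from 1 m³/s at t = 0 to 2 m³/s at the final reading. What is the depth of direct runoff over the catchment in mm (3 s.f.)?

Direct runoff: 0.00, 4.83, 16.67, 10.50, 6.33, 3.17, 0.00 m³/s; ΣQ_DR = 41.50 m³/s.
V = ΣQ_DR · Δt = 41.50 × 10800 s = 4.482 × 10^5 m³.
Over A = 89.8 km², depth = V / A = 4.99 mm.

d ≈ 4.99 mm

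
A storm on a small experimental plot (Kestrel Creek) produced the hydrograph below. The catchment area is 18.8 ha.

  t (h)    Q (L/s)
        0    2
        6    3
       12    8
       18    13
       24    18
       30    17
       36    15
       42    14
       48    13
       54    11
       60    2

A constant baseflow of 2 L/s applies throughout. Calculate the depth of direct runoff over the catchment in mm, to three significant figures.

d ≈ 10.8 mm

Direct runoff: 0.0, 1.0, 6.0, 11.0, 16.0, 15.0, 13.0, 12.0, 11.0, 9.0, 0.0 L/s; ΣQ_DR = 94.00 L/s.
V = ΣQ_DR · Δt = 94.00 × 21600 s = 2.030 × 10^6 L.
Over A = 18.8 ha, depth = V / A = 10.8 mm.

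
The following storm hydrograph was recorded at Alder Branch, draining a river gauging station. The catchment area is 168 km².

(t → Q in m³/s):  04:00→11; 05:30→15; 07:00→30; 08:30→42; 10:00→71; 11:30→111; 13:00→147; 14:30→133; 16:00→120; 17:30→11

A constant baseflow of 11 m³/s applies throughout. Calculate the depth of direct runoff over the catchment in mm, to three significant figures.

d ≈ 18.7 mm

Direct runoff: 0.0, 4.0, 19.0, 31.0, 60.0, 100.0, 136.0, 122.0, 109.0, 0.0 m³/s; ΣQ_DR = 581.0 m³/s.
V = ΣQ_DR · Δt = 581.0 × 5400 s = 3.137 × 10^6 m³.
Over A = 168 km², depth = V / A = 18.7 mm.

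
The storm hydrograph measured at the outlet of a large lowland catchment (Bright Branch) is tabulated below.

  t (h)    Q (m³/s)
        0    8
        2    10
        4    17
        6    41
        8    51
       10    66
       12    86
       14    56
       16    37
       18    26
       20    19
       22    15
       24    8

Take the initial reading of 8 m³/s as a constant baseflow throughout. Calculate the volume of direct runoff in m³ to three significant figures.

V ≈ 2.42 × 10^6 m³

Direct-runoff ordinates (Q − Q_b): 0.0, 2.0, 9.0, 33.0, 43.0, 58.0, 78.0, 48.0, 29.0, 18.0, 11.0, 7.0, 0.0 m³/s.
ΣQ_DR = 336.0 m³/s.
With Δt = 2 h = 7200 s, V = ΣQ_DR · Δt = 336.0 × 7200 = 2.42 × 10^6 m³.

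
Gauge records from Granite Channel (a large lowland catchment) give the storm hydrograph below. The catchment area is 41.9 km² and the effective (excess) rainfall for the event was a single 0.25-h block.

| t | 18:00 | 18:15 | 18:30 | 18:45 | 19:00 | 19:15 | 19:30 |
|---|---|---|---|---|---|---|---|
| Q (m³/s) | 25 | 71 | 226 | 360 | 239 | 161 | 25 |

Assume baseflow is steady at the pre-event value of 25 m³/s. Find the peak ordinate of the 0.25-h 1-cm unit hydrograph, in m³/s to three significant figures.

U_p ≈ 167 m³/s

Direct runoff: 0.0, 46.0, 201.0, 335.0, 214.0, 136.0, 0.0 m³/s; ΣQ_DR = 932.0 m³/s, peak = 335.0 m³/s.
Runoff depth d = ΣQ_DR·Δt / A = 932.0 × 900 / (41.9 km²) = 20.02 mm.
The 1-cm UH is the DRH scaled by (10 mm)/d, so U_p = 335.0 × 10/20.02 = 167 m³/s.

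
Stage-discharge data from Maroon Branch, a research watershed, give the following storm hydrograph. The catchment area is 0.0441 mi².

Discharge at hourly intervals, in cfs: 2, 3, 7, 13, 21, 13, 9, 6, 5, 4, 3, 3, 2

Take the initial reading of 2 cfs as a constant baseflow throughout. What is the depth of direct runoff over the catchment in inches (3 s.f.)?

d ≈ 2.28 in

Direct runoff: 0.0, 1.0, 5.0, 11.0, 19.0, 11.0, 7.0, 4.0, 3.0, 2.0, 1.0, 1.0, 0.0 cfs; ΣQ_DR = 65.00 cfs.
V = ΣQ_DR · Δt = 65.00 × 3600 s = 2.340 × 10^5 ft³.
Over A = 0.0441 mi², depth = V / A = 2.28 in.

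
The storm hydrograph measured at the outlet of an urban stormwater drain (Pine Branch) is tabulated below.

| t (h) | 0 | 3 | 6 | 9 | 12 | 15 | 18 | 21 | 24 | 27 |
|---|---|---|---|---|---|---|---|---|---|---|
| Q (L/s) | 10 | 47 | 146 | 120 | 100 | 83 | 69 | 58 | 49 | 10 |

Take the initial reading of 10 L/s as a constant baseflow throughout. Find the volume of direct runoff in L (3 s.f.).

V ≈ 6.39 × 10^6 L

Direct-runoff ordinates (Q − Q_b): 0.0, 37.0, 136.0, 110.0, 90.0, 73.0, 59.0, 48.0, 39.0, 0.0 L/s.
ΣQ_DR = 592.0 L/s.
With Δt = 3 h = 10800 s, V = ΣQ_DR · Δt = 592.0 × 10800 = 6.39 × 10^6 L.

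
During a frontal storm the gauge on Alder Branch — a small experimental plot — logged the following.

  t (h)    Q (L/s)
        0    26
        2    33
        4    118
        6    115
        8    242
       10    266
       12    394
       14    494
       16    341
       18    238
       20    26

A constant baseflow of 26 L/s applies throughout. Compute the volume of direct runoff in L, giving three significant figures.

Direct-runoff ordinates (Q − Q_b): 0.0, 7.0, 92.0, 89.0, 216.0, 240.0, 368.0, 468.0, 315.0, 212.0, 0.0 L/s.
ΣQ_DR = 2007 L/s.
With Δt = 2 h = 7200 s, V = ΣQ_DR · Δt = 2007 × 7200 = 1.45 × 10^7 L.

V ≈ 1.45 × 10^7 L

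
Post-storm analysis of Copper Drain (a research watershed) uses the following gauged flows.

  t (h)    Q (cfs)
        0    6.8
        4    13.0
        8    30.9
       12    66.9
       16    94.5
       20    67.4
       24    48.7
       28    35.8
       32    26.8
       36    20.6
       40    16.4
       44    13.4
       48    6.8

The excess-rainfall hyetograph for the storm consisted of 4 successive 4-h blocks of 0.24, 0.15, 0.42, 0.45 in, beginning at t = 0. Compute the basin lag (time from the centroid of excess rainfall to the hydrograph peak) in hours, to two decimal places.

t_L ≈ 6.57 h

Centroid of excess rainfall: t_c = Σ P_i·t̄_i / ΣP_i = 9.4286 h (block centres at 2, 6, 10, 14 h).
Hydrograph peak occurs at t = 16 h, so basin lag t_L = 16 − 9.4286 = 6.57 h.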